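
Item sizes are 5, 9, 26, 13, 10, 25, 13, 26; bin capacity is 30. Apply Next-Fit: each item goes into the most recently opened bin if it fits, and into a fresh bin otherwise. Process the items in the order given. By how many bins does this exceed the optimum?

1

Next-Fit: [5,9] [26] [13,10] [25] [13] [26] → 6 bins.
Total size 127; any packing needs at least ⌈127/30⌉ = 5 bins.
An optimal packing achieves that bound: [26] [26] [25,5] [13,13] [10,9] → 5 bins.
Excess: 6 − 5 = 1.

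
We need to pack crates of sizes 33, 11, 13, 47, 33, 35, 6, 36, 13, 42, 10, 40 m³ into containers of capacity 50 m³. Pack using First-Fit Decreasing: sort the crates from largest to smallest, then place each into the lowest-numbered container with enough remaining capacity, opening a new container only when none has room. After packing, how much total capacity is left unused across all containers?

31

Sorted descending: 47, 42, 40, 36, 35, 33, 33, 13, 13, 11, 10, 6.
Put 47 m³ in container 1; 3 m³ remain.
Put 42 m³ in container 2; 8 m³ remain.
Put 40 m³ in container 3; 10 m³ remain.
Put 36 m³ in container 4; 14 m³ remain.
Put 35 m³ in container 5; 15 m³ remain.
Put 33 m³ in container 6; 17 m³ remain.
Put 33 m³ in container 7; 17 m³ remain.
Put 13 m³ in container 4; 1 m³ remain.
Put 13 m³ in container 5; 2 m³ remain.
Put 11 m³ in container 6; 6 m³ remain.
Put 10 m³ in container 3; 0 m³ remain.
Put 6 m³ in container 2; 2 m³ remain.
7 containers × 50 m³ = 350 m³; used 319 m³; unused 31 m³.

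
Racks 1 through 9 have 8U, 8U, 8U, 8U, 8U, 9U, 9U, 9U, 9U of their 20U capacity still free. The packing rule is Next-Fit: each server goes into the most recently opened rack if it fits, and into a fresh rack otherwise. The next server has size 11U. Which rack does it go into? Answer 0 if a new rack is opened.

Next-Fit only looks at rack 9, which has 9U free.
11U does not fit, so a new rack is opened.

0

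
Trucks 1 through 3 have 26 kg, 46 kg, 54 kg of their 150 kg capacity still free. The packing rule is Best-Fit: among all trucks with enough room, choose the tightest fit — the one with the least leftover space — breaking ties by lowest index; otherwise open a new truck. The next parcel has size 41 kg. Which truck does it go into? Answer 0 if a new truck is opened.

Trucks with room: truck 2 (46 kg), truck 3 (54 kg).
Tightest fit is truck 2 with 46 kg free.

2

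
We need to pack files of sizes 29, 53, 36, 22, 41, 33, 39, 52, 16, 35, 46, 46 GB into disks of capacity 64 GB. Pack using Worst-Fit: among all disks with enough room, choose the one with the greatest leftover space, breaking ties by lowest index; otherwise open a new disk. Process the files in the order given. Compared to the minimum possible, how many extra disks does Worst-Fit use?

Worst-Fit: [29,22] [53] [36] [41] [33,16] [39] [52] [35] [46] [46] → 10 disks.
9 files exceed 32 GB (half the capacity), and no two of those can share a disk, so at least 9 disks are needed.
An optimal packing achieves that bound: [53] [52] [46,16] [46] [41,22] [39] [36] [35,29] [33] → 9 disks.
Excess: 10 − 9 = 1.

1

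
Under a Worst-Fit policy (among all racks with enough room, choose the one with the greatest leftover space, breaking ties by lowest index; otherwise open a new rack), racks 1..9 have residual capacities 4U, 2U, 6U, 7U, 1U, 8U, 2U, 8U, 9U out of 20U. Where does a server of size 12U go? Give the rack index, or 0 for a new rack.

No rack has ≥ 12U free, so a new rack is opened.

0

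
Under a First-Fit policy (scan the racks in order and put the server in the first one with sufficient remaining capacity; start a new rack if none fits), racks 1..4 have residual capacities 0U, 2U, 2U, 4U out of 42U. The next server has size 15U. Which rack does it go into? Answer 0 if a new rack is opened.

0

No rack has ≥ 15U free, so a new rack is opened.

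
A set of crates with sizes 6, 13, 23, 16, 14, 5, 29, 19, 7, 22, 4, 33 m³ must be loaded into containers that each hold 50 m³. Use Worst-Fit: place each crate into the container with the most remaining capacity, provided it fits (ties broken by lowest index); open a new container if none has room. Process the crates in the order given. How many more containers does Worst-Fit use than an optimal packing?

1

Worst-Fit: [6,13,23] [16,14,5,7] [29,19] [22,4] [33] → 5 containers.
Total size 191 m³; any packing needs at least ⌈191/50⌉ = 4 containers.
An optimal packing achieves that bound: [33,16] [29,19] [23,22,5] [14,13,7,6,4] → 4 containers.
Excess: 5 − 4 = 1.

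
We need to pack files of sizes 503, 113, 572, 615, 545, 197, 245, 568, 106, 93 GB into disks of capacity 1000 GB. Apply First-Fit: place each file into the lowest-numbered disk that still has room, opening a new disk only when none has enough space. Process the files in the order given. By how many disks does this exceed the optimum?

First-Fit: [503,113,197,106] [572,245,93] [615] [545] [568] → 5 disks.
5 files exceed 500 GB (half the capacity), and no two of those can share a disk, so at least 5 disks are needed.
So 5 is already optimal.

0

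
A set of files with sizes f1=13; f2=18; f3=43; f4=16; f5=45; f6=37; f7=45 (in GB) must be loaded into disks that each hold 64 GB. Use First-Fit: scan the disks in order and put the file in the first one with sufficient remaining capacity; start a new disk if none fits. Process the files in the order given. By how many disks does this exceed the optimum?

1

First-Fit: [13,18,16] [43] [45] [37] [45] → 5 disks.
Total size 217 GB; any packing needs at least ⌈217/64⌉ = 4 disks.
An optimal packing achieves that bound: [45,18] [45,16] [43,13] [37] → 4 disks.
Excess: 5 − 4 = 1.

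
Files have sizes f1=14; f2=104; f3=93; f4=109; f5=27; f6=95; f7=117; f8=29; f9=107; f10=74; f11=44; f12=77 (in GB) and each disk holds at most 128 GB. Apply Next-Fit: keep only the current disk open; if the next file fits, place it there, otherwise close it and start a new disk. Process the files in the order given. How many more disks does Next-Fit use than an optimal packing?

1

Next-Fit: [14,104] [93] [109] [27,95] [117] [29] [107] [74,44] [77] → 9 disks.
8 files exceed 64 GB (half the capacity), and no two of those can share a disk, so at least 8 disks are needed.
An optimal packing achieves that bound: [117] [109,14] [107] [104] [95,29] [93,27] [77,44] [74] → 8 disks.
Excess: 9 − 8 = 1.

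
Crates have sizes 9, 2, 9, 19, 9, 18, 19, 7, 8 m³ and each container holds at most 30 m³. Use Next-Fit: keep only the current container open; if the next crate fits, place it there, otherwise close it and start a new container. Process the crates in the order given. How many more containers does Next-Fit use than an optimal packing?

Next-Fit: [9,2,9] [19,9] [18] [19,7] [8] → 5 containers.
Total size 100 m³; any packing needs at least ⌈100/30⌉ = 4 containers.
An optimal packing achieves that bound: [19,9,2] [19,9] [18,9] [8,7] → 4 containers.
Excess: 5 − 4 = 1.

1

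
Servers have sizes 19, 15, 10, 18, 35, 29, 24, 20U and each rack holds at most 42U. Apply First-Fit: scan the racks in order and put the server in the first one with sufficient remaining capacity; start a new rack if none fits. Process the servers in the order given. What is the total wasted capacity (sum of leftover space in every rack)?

82

Put 19U in rack 1; 23U remain.
Put 15U in rack 1; 8U remain.
Put 10U in rack 2; 32U remain.
Put 18U in rack 2; 14U remain.
Put 35U in rack 3; 7U remain.
Put 29U in rack 4; 13U remain.
Put 24U in rack 5; 18U remain.
Put 20U in rack 6; 22U remain.
6 racks × 42U = 252U; used 170U; unused 82U.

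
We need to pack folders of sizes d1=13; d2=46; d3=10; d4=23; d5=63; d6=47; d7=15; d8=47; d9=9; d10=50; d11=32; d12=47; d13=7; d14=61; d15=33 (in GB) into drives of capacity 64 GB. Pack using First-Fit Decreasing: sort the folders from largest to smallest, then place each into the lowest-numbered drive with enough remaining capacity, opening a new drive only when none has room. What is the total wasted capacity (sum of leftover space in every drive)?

73

Sorted descending: 63, 61, 50, 47, 47, 47, 46, 33, 32, 23, 15, 13, 10, 9, 7.
63 GB → drive 1 (remaining 1 GB)
61 GB → drive 2 (remaining 3 GB)
50 GB → drive 3 (remaining 14 GB)
47 GB → drive 4 (remaining 17 GB)
47 GB → drive 5 (remaining 17 GB)
47 GB → drive 6 (remaining 17 GB)
46 GB → drive 7 (remaining 18 GB)
33 GB → drive 8 (remaining 31 GB)
32 GB → drive 9 (remaining 32 GB)
23 GB → drive 8 (remaining 8 GB)
15 GB → drive 4 (remaining 2 GB)
13 GB → drive 3 (remaining 1 GB)
10 GB → drive 5 (remaining 7 GB)
9 GB → drive 6 (remaining 8 GB)
7 GB → drive 5 (remaining 0 GB)
9 drives × 64 GB = 576 GB; used 503 GB; unused 73 GB.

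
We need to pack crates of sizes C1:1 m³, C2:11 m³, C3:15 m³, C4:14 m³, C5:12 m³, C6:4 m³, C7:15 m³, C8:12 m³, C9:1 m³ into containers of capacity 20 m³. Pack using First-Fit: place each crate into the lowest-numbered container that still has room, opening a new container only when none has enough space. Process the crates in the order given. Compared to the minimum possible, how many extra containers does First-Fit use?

0

First-Fit: [1,11,4,1] [15] [14] [12] [15] [12] → 6 containers.
6 crates exceed 10 m³ (half the capacity), and no two of those can share a container, so at least 6 containers are needed.
So 6 is already optimal.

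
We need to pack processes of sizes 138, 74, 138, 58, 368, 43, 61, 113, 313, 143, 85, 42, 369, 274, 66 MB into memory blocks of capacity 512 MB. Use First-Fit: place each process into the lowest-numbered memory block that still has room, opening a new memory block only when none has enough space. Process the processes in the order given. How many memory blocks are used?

5 memory blocks

memory block 1: place 138 MB, 374 MB left
memory block 1: place 74 MB, 300 MB left
memory block 1: place 138 MB, 162 MB left
memory block 1: place 58 MB, 104 MB left
memory block 2: place 368 MB, 144 MB left
memory block 1: place 43 MB, 61 MB left
memory block 1: place 61 MB, 0 MB left
memory block 2: place 113 MB, 31 MB left
memory block 3: place 313 MB, 199 MB left
memory block 3: place 143 MB, 56 MB left
memory block 4: place 85 MB, 427 MB left
memory block 3: place 42 MB, 14 MB left
memory block 4: place 369 MB, 58 MB left
memory block 5: place 274 MB, 238 MB left
memory block 5: place 66 MB, 172 MB left
Final memory blocks: [138,74,138,58,43,61] [368,113] [313,143,42] [85,369] [274,66].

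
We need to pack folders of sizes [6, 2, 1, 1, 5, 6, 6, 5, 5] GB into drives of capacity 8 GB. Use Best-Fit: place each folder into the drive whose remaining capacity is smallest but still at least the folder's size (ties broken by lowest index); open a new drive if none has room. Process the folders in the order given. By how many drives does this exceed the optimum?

0

Best-Fit: [6,2] [1,1,5] [6] [6] [5] [5] → 6 drives.
6 folders exceed 4 GB (half the capacity), and no two of those can share a drive, so at least 6 drives are needed.
So 6 is already optimal.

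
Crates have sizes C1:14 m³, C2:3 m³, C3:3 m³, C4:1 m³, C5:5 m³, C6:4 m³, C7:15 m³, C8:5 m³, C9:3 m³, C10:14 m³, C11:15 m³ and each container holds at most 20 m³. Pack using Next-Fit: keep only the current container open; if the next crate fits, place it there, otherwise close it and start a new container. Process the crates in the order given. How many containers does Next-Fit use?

5 containers

Put C1 (14 m³) in container 1; 6 m³ remain.
Put C2 (3 m³) in container 1; 3 m³ remain.
Put C3 (3 m³) in container 1; 0 m³ remain.
Put C4 (1 m³) in container 2; 19 m³ remain.
Put C5 (5 m³) in container 2; 14 m³ remain.
Put C6 (4 m³) in container 2; 10 m³ remain.
Put C7 (15 m³) in container 3; 5 m³ remain.
Put C8 (5 m³) in container 3; 0 m³ remain.
Put C9 (3 m³) in container 4; 17 m³ remain.
Put C10 (14 m³) in container 4; 3 m³ remain.
Put C11 (15 m³) in container 5; 5 m³ remain.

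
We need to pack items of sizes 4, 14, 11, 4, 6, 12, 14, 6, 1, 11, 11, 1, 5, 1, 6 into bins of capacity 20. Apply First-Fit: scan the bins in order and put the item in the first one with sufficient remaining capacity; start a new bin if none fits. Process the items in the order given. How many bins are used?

Put 4 in bin 1; 16 remain.
Put 14 in bin 1; 2 remain.
Put 11 in bin 2; 9 remain.
Put 4 in bin 2; 5 remain.
Put 6 in bin 3; 14 remain.
Put 12 in bin 3; 2 remain.
Put 14 in bin 4; 6 remain.
Put 6 in bin 4; 0 remain.
Put 1 in bin 1; 1 remain.
Put 11 in bin 5; 9 remain.
Put 11 in bin 6; 9 remain.
Put 1 in bin 1; 0 remain.
Put 5 in bin 2; 0 remain.
Put 1 in bin 3; 1 remain.
Put 6 in bin 5; 3 remain.
Final bins: [4,14,1,1] [11,4,5] [6,12,1] [14,6] [11,6] [11].

6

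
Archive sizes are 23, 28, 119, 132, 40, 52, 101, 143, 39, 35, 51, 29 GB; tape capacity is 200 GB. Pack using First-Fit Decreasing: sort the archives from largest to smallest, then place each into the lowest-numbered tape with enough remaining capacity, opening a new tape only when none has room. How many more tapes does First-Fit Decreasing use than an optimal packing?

1

First-Fit Decreasing: [143,52] [132,51] [119,40,39] [101,35,29,28] [23] → 5 tapes.
Total size 792 GB; any packing needs at least ⌈792/200⌉ = 4 tapes.
An optimal packing achieves that bound: [143,52] [132,40,28] [119,51,29] [101,39,35,23] → 4 tapes.
Excess: 5 − 4 = 1.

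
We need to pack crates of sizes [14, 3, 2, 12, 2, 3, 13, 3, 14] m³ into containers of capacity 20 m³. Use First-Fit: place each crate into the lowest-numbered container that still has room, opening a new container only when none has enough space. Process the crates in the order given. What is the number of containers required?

container 1: place 14 m³, 6 m³ left
container 1: place 3 m³, 3 m³ left
container 1: place 2 m³, 1 m³ left
container 2: place 12 m³, 8 m³ left
container 2: place 2 m³, 6 m³ left
container 2: place 3 m³, 3 m³ left
container 3: place 13 m³, 7 m³ left
container 2: place 3 m³, 0 m³ left
container 4: place 14 m³, 6 m³ left

4 containers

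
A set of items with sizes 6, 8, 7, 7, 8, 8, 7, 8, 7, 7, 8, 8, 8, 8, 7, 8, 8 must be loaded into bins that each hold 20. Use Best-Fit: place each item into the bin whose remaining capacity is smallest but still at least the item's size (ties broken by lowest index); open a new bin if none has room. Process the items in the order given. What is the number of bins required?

Put 6 in bin 1; 14 remain.
Put 8 in bin 1; 6 remain.
Put 7 in bin 2; 13 remain.
Put 7 in bin 2; 6 remain.
Put 8 in bin 3; 12 remain.
Put 8 in bin 3; 4 remain.
Put 7 in bin 4; 13 remain.
Put 8 in bin 4; 5 remain.
Put 7 in bin 5; 13 remain.
Put 7 in bin 5; 6 remain.
Put 8 in bin 6; 12 remain.
Put 8 in bin 6; 4 remain.
Put 8 in bin 7; 12 remain.
Put 8 in bin 7; 4 remain.
Put 7 in bin 8; 13 remain.
Put 8 in bin 8; 5 remain.
Put 8 in bin 9; 12 remain.

9 bins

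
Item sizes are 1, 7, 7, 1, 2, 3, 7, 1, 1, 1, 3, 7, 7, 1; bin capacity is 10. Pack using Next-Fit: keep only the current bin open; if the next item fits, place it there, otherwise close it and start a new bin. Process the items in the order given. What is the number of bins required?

1 → bin 1 (remaining 9)
7 → bin 1 (remaining 2)
7 → bin 2 (remaining 3)
1 → bin 2 (remaining 2)
2 → bin 2 (remaining 0)
3 → bin 3 (remaining 7)
7 → bin 3 (remaining 0)
1 → bin 4 (remaining 9)
1 → bin 4 (remaining 8)
1 → bin 4 (remaining 7)
3 → bin 4 (remaining 4)
7 → bin 5 (remaining 3)
7 → bin 6 (remaining 3)
1 → bin 6 (remaining 2)

6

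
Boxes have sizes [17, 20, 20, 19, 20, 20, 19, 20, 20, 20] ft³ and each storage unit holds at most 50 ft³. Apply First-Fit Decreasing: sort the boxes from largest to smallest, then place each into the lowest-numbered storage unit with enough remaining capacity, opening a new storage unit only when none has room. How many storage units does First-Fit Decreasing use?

5 storage units

Sorted descending: 20, 20, 20, 20, 20, 20, 20, 19, 19, 17.
Put 20 ft³ in storage unit 1; 30 ft³ remain.
Put 20 ft³ in storage unit 1; 10 ft³ remain.
Put 20 ft³ in storage unit 2; 30 ft³ remain.
Put 20 ft³ in storage unit 2; 10 ft³ remain.
Put 20 ft³ in storage unit 3; 30 ft³ remain.
Put 20 ft³ in storage unit 3; 10 ft³ remain.
Put 20 ft³ in storage unit 4; 30 ft³ remain.
Put 19 ft³ in storage unit 4; 11 ft³ remain.
Put 19 ft³ in storage unit 5; 31 ft³ remain.
Put 17 ft³ in storage unit 5; 14 ft³ remain.
Final storage units: [20,20] [20,20] [20,20] [20,19] [19,17].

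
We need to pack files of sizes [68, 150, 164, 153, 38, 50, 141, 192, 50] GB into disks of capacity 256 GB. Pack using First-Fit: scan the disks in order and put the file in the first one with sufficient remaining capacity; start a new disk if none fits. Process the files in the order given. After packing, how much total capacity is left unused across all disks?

274

68 GB → disk 1 (remaining 188 GB)
150 GB → disk 1 (remaining 38 GB)
164 GB → disk 2 (remaining 92 GB)
153 GB → disk 3 (remaining 103 GB)
38 GB → disk 1 (remaining 0 GB)
50 GB → disk 2 (remaining 42 GB)
141 GB → disk 4 (remaining 115 GB)
192 GB → disk 5 (remaining 64 GB)
50 GB → disk 3 (remaining 53 GB)
5 disks × 256 GB = 1280 GB; used 1006 GB; unused 274 GB.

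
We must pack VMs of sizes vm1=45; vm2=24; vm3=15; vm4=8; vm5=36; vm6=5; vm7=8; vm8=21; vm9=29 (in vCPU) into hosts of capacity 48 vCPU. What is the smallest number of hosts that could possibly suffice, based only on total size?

4 hosts

Total size = 45 + 24 + 15 + 8 + 36 + 5 + 8 + 21 + 29 = 191 vCPU.
⌈191 / 48⌉ = 4.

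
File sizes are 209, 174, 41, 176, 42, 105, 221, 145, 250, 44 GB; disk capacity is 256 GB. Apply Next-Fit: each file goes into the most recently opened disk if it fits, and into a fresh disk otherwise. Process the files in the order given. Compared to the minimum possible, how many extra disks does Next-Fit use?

Next-Fit: [209] [174,41] [176,42] [105] [221] [145] [250] [44] → 8 disks.
Total size 1407 GB; any packing needs at least ⌈1407/256⌉ = 6 disks.
An optimal packing achieves that bound: [250] [221] [209,44] [176,42] [174,41] [145,105] → 6 disks.
Excess: 8 − 6 = 2.

2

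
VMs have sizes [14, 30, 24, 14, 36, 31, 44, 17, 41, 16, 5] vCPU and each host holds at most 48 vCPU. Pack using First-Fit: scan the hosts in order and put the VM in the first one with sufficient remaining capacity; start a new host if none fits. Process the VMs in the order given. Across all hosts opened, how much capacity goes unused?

host 1: place 14 vCPU, 34 vCPU left
host 1: place 30 vCPU, 4 vCPU left
host 2: place 24 vCPU, 24 vCPU left
host 2: place 14 vCPU, 10 vCPU left
host 3: place 36 vCPU, 12 vCPU left
host 4: place 31 vCPU, 17 vCPU left
host 5: place 44 vCPU, 4 vCPU left
host 4: place 17 vCPU, 0 vCPU left
host 6: place 41 vCPU, 7 vCPU left
host 7: place 16 vCPU, 32 vCPU left
host 2: place 5 vCPU, 5 vCPU left
7 hosts × 48 vCPU = 336 vCPU; used 272 vCPU; unused 64 vCPU.

64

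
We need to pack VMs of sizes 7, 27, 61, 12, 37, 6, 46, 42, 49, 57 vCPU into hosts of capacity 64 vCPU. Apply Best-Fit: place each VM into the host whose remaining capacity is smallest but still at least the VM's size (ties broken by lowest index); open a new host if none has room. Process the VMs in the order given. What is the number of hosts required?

7 hosts

7 vCPU → host 1 (remaining 57 vCPU)
27 vCPU → host 1 (remaining 30 vCPU)
61 vCPU → host 2 (remaining 3 vCPU)
12 vCPU → host 1 (remaining 18 vCPU)
37 vCPU → host 3 (remaining 27 vCPU)
6 vCPU → host 1 (remaining 12 vCPU)
46 vCPU → host 4 (remaining 18 vCPU)
42 vCPU → host 5 (remaining 22 vCPU)
49 vCPU → host 6 (remaining 15 vCPU)
57 vCPU → host 7 (remaining 7 vCPU)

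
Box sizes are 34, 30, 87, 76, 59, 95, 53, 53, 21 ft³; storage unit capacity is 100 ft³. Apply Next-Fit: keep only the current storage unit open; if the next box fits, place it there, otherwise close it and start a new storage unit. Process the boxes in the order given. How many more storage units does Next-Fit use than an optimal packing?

Next-Fit: [34,30] [87] [76] [59] [95] [53] [53,21] → 7 storage units.
Total size 508 ft³; any packing needs at least ⌈508/100⌉ = 6 storage units.
An optimal packing achieves that bound: [95] [87] [76,21] [59,34] [53,30] [53] → 6 storage units.
Excess: 7 − 6 = 1.

1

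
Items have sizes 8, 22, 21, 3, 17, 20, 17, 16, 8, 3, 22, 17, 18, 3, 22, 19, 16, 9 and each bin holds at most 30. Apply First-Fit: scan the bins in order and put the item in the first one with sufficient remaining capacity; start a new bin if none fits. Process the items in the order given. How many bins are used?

bin 1: place 8, 22 left
bin 1: place 22, 0 left
bin 2: place 21, 9 left
bin 2: place 3, 6 left
bin 3: place 17, 13 left
bin 4: place 20, 10 left
bin 5: place 17, 13 left
bin 6: place 16, 14 left
bin 3: place 8, 5 left
bin 2: place 3, 3 left
bin 7: place 22, 8 left
bin 8: place 17, 13 left
bin 9: place 18, 12 left
bin 2: place 3, 0 left
bin 10: place 22, 8 left
bin 11: place 19, 11 left
bin 12: place 16, 14 left
bin 4: place 9, 1 left

12 bins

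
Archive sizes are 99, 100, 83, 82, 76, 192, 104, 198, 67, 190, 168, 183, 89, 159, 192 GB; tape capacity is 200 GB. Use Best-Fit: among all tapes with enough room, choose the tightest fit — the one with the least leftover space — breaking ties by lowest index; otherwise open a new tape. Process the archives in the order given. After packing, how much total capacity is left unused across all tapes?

218

Put 99 GB in tape 1; 101 GB remain.
Put 100 GB in tape 1; 1 GB remain.
Put 83 GB in tape 2; 117 GB remain.
Put 82 GB in tape 2; 35 GB remain.
Put 76 GB in tape 3; 124 GB remain.
Put 192 GB in tape 4; 8 GB remain.
Put 104 GB in tape 3; 20 GB remain.
Put 198 GB in tape 5; 2 GB remain.
Put 67 GB in tape 6; 133 GB remain.
Put 190 GB in tape 7; 10 GB remain.
Put 168 GB in tape 8; 32 GB remain.
Put 183 GB in tape 9; 17 GB remain.
Put 89 GB in tape 6; 44 GB remain.
Put 159 GB in tape 10; 41 GB remain.
Put 192 GB in tape 11; 8 GB remain.
11 tapes × 200 GB = 2200 GB; used 1982 GB; unused 218 GB.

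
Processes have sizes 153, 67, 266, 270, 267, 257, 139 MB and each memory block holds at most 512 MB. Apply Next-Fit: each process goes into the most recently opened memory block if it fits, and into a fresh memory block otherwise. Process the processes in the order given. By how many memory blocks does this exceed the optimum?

0

Next-Fit: [153,67,266] [270] [267] [257,139] → 4 memory blocks.
4 processes exceed 256 MB (half the capacity), and no two of those can share a memory block, so at least 4 memory blocks are needed.
So 4 is already optimal.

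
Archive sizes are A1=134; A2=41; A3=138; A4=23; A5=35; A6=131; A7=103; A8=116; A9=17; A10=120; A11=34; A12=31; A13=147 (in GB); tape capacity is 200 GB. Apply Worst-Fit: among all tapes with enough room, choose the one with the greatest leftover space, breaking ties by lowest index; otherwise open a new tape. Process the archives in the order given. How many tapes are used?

Put A1 (134 GB) in tape 1; 66 GB remain.
Put A2 (41 GB) in tape 1; 25 GB remain.
Put A3 (138 GB) in tape 2; 62 GB remain.
Put A4 (23 GB) in tape 2; 39 GB remain.
Put A5 (35 GB) in tape 2; 4 GB remain.
Put A6 (131 GB) in tape 3; 69 GB remain.
Put A7 (103 GB) in tape 4; 97 GB remain.
Put A8 (116 GB) in tape 5; 84 GB remain.
Put A9 (17 GB) in tape 4; 80 GB remain.
Put A10 (120 GB) in tape 6; 80 GB remain.
Put A11 (34 GB) in tape 5; 50 GB remain.
Put A12 (31 GB) in tape 4; 49 GB remain.
Put A13 (147 GB) in tape 7; 53 GB remain.
Final tapes: [134,41] [138,23,35] [131] [103,17,31] [116,34] [120] [147].

7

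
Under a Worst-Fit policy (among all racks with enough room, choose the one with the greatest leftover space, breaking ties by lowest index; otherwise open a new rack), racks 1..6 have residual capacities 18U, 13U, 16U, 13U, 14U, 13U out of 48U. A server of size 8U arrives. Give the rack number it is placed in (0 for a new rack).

1

Racks with room: rack 1 (18U), rack 2 (13U), rack 3 (16U), rack 4 (13U), rack 5 (14U), rack 6 (13U).
Most room is rack 1 with 18U free.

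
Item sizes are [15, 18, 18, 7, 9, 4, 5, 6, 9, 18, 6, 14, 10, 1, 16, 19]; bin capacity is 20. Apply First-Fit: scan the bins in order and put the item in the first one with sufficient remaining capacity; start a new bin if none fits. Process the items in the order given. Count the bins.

bin 1: place 15, 5 left
bin 2: place 18, 2 left
bin 3: place 18, 2 left
bin 4: place 7, 13 left
bin 4: place 9, 4 left
bin 1: place 4, 1 left
bin 5: place 5, 15 left
bin 5: place 6, 9 left
bin 5: place 9, 0 left
bin 6: place 18, 2 left
bin 7: place 6, 14 left
bin 7: place 14, 0 left
bin 8: place 10, 10 left
bin 1: place 1, 0 left
bin 9: place 16, 4 left
bin 10: place 19, 1 left
Final bins: [15,4,1] [18] [18] [7,9] [5,6,9] [18] [6,14] [10] [16] [19].

10 bins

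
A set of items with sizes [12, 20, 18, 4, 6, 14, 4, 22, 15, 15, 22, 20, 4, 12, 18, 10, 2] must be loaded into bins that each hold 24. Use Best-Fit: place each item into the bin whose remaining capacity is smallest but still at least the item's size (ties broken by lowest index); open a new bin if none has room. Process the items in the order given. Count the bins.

12 → bin 1 (remaining 12)
20 → bin 2 (remaining 4)
18 → bin 3 (remaining 6)
4 → bin 2 (remaining 0)
6 → bin 3 (remaining 0)
14 → bin 4 (remaining 10)
4 → bin 4 (remaining 6)
22 → bin 5 (remaining 2)
15 → bin 6 (remaining 9)
15 → bin 7 (remaining 9)
22 → bin 8 (remaining 2)
20 → bin 9 (remaining 4)
4 → bin 9 (remaining 0)
12 → bin 1 (remaining 0)
18 → bin 10 (remaining 6)
10 → bin 11 (remaining 14)
2 → bin 5 (remaining 0)

11 bins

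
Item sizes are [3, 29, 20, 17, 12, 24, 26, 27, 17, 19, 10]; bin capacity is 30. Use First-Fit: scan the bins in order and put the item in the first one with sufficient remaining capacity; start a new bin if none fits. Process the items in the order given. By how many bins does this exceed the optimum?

0

First-Fit: [3,20] [29] [17,12] [24] [26] [27] [17,10] [19] → 8 bins.
8 items exceed 15 (half the capacity), and no two of those can share a bin, so at least 8 bins are needed.
So 8 is already optimal.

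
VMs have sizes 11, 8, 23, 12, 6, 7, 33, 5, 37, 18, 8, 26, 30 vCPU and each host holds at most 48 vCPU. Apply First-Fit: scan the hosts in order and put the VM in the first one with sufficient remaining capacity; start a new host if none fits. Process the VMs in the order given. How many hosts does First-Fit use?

11 vCPU → host 1 (remaining 37 vCPU)
8 vCPU → host 1 (remaining 29 vCPU)
23 vCPU → host 1 (remaining 6 vCPU)
12 vCPU → host 2 (remaining 36 vCPU)
6 vCPU → host 1 (remaining 0 vCPU)
7 vCPU → host 2 (remaining 29 vCPU)
33 vCPU → host 3 (remaining 15 vCPU)
5 vCPU → host 2 (remaining 24 vCPU)
37 vCPU → host 4 (remaining 11 vCPU)
18 vCPU → host 2 (remaining 6 vCPU)
8 vCPU → host 3 (remaining 7 vCPU)
26 vCPU → host 5 (remaining 22 vCPU)
30 vCPU → host 6 (remaining 18 vCPU)
Final hosts: [11,8,23,6] [12,7,5,18] [33,8] [37] [26] [30].

6 hosts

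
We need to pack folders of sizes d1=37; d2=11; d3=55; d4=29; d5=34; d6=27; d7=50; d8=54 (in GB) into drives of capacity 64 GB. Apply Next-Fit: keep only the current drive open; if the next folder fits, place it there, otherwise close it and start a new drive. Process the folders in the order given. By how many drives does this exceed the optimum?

1

Next-Fit: [37,11] [55] [29,34] [27] [50] [54] → 6 drives.
Total size 297 GB; any packing needs at least ⌈297/64⌉ = 5 drives.
An optimal packing achieves that bound: [55] [54] [50,11] [37,27] [34,29] → 5 drives.
Excess: 6 − 5 = 1.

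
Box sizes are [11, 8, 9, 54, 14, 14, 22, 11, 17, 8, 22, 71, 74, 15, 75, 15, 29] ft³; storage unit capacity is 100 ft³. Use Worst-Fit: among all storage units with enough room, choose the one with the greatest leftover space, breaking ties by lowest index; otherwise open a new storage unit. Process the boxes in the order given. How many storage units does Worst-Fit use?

6 storage units

storage unit 1: place 11 ft³, 89 ft³ left
storage unit 1: place 8 ft³, 81 ft³ left
storage unit 1: place 9 ft³, 72 ft³ left
storage unit 1: place 54 ft³, 18 ft³ left
storage unit 1: place 14 ft³, 4 ft³ left
storage unit 2: place 14 ft³, 86 ft³ left
storage unit 2: place 22 ft³, 64 ft³ left
storage unit 2: place 11 ft³, 53 ft³ left
storage unit 2: place 17 ft³, 36 ft³ left
storage unit 2: place 8 ft³, 28 ft³ left
storage unit 2: place 22 ft³, 6 ft³ left
storage unit 3: place 71 ft³, 29 ft³ left
storage unit 4: place 74 ft³, 26 ft³ left
storage unit 3: place 15 ft³, 14 ft³ left
storage unit 5: place 75 ft³, 25 ft³ left
storage unit 4: place 15 ft³, 11 ft³ left
storage unit 6: place 29 ft³, 71 ft³ left
Final storage units: [11,8,9,54,14] [14,22,11,17,8,22] [71,15] [74,15] [75] [29].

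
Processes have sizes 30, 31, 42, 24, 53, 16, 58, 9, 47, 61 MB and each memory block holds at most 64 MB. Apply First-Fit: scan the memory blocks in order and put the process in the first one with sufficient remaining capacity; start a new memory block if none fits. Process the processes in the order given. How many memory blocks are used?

Put 30 MB in memory block 1; 34 MB remain.
Put 31 MB in memory block 1; 3 MB remain.
Put 42 MB in memory block 2; 22 MB remain.
Put 24 MB in memory block 3; 40 MB remain.
Put 53 MB in memory block 4; 11 MB remain.
Put 16 MB in memory block 2; 6 MB remain.
Put 58 MB in memory block 5; 6 MB remain.
Put 9 MB in memory block 3; 31 MB remain.
Put 47 MB in memory block 6; 17 MB remain.
Put 61 MB in memory block 7; 3 MB remain.

7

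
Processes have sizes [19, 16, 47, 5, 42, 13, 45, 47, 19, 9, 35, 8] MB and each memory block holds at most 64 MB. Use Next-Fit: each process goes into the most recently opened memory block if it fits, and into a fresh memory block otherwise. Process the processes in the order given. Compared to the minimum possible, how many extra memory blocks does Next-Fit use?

Next-Fit: [19,16] [47,5] [42,13] [45] [47] [19,9,35] [8] → 7 memory blocks.
Total size 305 MB; any packing needs at least ⌈305/64⌉ = 5 memory blocks.
An optimal packing achieves that bound: [47,16] [47,13] [45,19] [42,19] [35,9,8,5] → 5 memory blocks.
Excess: 7 − 5 = 2.

2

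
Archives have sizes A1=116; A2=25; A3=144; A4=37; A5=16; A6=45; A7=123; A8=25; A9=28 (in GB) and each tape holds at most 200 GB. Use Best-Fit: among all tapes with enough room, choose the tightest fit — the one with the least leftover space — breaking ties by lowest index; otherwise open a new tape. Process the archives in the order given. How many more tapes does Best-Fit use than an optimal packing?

Best-Fit: [116,25,45] [144,37,16] [123,25,28] → 3 tapes.
Total size 559 GB; any packing needs at least ⌈559/200⌉ = 3 tapes.
So 3 is already optimal.

0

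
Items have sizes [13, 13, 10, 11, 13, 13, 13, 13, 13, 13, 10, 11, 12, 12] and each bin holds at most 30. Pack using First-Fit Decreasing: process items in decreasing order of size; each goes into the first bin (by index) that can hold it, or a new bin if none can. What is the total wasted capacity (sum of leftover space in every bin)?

40

Sorted descending: 13, 13, 13, 13, 13, 13, 13, 13, 12, 12, 11, 11, 10, 10.
13 → bin 1 (remaining 17)
13 → bin 1 (remaining 4)
13 → bin 2 (remaining 17)
13 → bin 2 (remaining 4)
13 → bin 3 (remaining 17)
13 → bin 3 (remaining 4)
13 → bin 4 (remaining 17)
13 → bin 4 (remaining 4)
12 → bin 5 (remaining 18)
12 → bin 5 (remaining 6)
11 → bin 6 (remaining 19)
11 → bin 6 (remaining 8)
10 → bin 7 (remaining 20)
10 → bin 7 (remaining 10)
7 bins × 30 = 210; used 170; unused 40.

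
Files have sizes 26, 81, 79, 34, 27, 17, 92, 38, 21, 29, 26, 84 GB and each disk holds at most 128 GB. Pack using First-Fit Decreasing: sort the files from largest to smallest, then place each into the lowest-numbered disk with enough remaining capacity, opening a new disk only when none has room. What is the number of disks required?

Sorted descending: 92, 84, 81, 79, 38, 34, 29, 27, 26, 26, 21, 17.
disk 1: place 92 GB, 36 GB left
disk 2: place 84 GB, 44 GB left
disk 3: place 81 GB, 47 GB left
disk 4: place 79 GB, 49 GB left
disk 2: place 38 GB, 6 GB left
disk 1: place 34 GB, 2 GB left
disk 3: place 29 GB, 18 GB left
disk 4: place 27 GB, 22 GB left
disk 5: place 26 GB, 102 GB left
disk 5: place 26 GB, 76 GB left
disk 4: place 21 GB, 1 GB left
disk 3: place 17 GB, 1 GB left
Final disks: [92,34] [84,38] [81,29,17] [79,27,21] [26,26].

5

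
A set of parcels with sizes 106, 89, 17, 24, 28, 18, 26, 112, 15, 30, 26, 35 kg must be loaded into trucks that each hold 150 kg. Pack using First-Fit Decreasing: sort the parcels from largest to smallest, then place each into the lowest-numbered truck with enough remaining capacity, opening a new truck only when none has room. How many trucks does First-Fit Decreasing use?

4 trucks

Sorted descending: 112, 106, 89, 35, 30, 28, 26, 26, 24, 18, 17, 15.
truck 1: place 112 kg, 38 kg left
truck 2: place 106 kg, 44 kg left
truck 3: place 89 kg, 61 kg left
truck 1: place 35 kg, 3 kg left
truck 2: place 30 kg, 14 kg left
truck 3: place 28 kg, 33 kg left
truck 3: place 26 kg, 7 kg left
truck 4: place 26 kg, 124 kg left
truck 4: place 24 kg, 100 kg left
truck 4: place 18 kg, 82 kg left
truck 4: place 17 kg, 65 kg left
truck 4: place 15 kg, 50 kg left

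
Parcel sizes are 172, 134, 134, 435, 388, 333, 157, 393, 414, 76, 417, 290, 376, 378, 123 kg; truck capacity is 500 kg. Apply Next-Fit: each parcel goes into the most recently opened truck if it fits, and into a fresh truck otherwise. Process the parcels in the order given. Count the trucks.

11

Put 172 kg in truck 1; 328 kg remain.
Put 134 kg in truck 1; 194 kg remain.
Put 134 kg in truck 1; 60 kg remain.
Put 435 kg in truck 2; 65 kg remain.
Put 388 kg in truck 3; 112 kg remain.
Put 333 kg in truck 4; 167 kg remain.
Put 157 kg in truck 4; 10 kg remain.
Put 393 kg in truck 5; 107 kg remain.
Put 414 kg in truck 6; 86 kg remain.
Put 76 kg in truck 6; 10 kg remain.
Put 417 kg in truck 7; 83 kg remain.
Put 290 kg in truck 8; 210 kg remain.
Put 376 kg in truck 9; 124 kg remain.
Put 378 kg in truck 10; 122 kg remain.
Put 123 kg in truck 11; 377 kg remain.
Final trucks: [172,134,134] [435] [388] [333,157] [393] [414,76] [417] [290] [376] [378] [123].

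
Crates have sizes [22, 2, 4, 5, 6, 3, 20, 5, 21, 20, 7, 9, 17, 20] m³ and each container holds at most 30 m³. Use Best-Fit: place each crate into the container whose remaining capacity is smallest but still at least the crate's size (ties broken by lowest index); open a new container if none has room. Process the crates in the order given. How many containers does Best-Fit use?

Put 22 m³ in container 1; 8 m³ remain.
Put 2 m³ in container 1; 6 m³ remain.
Put 4 m³ in container 1; 2 m³ remain.
Put 5 m³ in container 2; 25 m³ remain.
Put 6 m³ in container 2; 19 m³ remain.
Put 3 m³ in container 2; 16 m³ remain.
Put 20 m³ in container 3; 10 m³ remain.
Put 5 m³ in container 3; 5 m³ remain.
Put 21 m³ in container 4; 9 m³ remain.
Put 20 m³ in container 5; 10 m³ remain.
Put 7 m³ in container 4; 2 m³ remain.
Put 9 m³ in container 5; 1 m³ remain.
Put 17 m³ in container 6; 13 m³ remain.
Put 20 m³ in container 7; 10 m³ remain.

7 containers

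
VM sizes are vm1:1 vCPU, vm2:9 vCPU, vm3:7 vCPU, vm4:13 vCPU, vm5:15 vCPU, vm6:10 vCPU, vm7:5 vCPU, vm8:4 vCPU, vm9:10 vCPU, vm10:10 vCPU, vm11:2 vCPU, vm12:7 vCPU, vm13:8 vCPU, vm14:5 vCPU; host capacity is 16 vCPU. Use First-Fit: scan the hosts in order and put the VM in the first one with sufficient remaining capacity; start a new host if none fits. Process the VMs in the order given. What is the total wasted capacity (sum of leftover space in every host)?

22

Put vm1 (1 vCPU) in host 1; 15 vCPU remain.
Put vm2 (9 vCPU) in host 1; 6 vCPU remain.
Put vm3 (7 vCPU) in host 2; 9 vCPU remain.
Put vm4 (13 vCPU) in host 3; 3 vCPU remain.
Put vm5 (15 vCPU) in host 4; 1 vCPU remain.
Put vm6 (10 vCPU) in host 5; 6 vCPU remain.
Put vm7 (5 vCPU) in host 1; 1 vCPU remain.
Put vm8 (4 vCPU) in host 2; 5 vCPU remain.
Put vm9 (10 vCPU) in host 6; 6 vCPU remain.
Put vm10 (10 vCPU) in host 7; 6 vCPU remain.
Put vm11 (2 vCPU) in host 2; 3 vCPU remain.
Put vm12 (7 vCPU) in host 8; 9 vCPU remain.
Put vm13 (8 vCPU) in host 8; 1 vCPU remain.
Put vm14 (5 vCPU) in host 5; 1 vCPU remain.
8 hosts × 16 vCPU = 128 vCPU; used 106 vCPU; unused 22 vCPU.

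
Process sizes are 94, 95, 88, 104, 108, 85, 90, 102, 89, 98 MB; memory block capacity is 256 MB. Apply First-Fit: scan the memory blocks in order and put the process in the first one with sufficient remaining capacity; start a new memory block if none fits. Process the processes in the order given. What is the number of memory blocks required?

5 memory blocks

94 MB → memory block 1 (remaining 162 MB)
95 MB → memory block 1 (remaining 67 MB)
88 MB → memory block 2 (remaining 168 MB)
104 MB → memory block 2 (remaining 64 MB)
108 MB → memory block 3 (remaining 148 MB)
85 MB → memory block 3 (remaining 63 MB)
90 MB → memory block 4 (remaining 166 MB)
102 MB → memory block 4 (remaining 64 MB)
89 MB → memory block 5 (remaining 167 MB)
98 MB → memory block 5 (remaining 69 MB)
Final memory blocks: [94,95] [88,104] [108,85] [90,102] [89,98].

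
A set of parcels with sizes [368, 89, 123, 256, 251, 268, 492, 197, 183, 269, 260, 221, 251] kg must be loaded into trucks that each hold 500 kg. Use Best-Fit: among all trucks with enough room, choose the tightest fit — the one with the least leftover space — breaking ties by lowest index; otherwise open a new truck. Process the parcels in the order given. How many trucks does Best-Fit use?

8 trucks

368 kg → truck 1 (remaining 132 kg)
89 kg → truck 1 (remaining 43 kg)
123 kg → truck 2 (remaining 377 kg)
256 kg → truck 2 (remaining 121 kg)
251 kg → truck 3 (remaining 249 kg)
268 kg → truck 4 (remaining 232 kg)
492 kg → truck 5 (remaining 8 kg)
197 kg → truck 4 (remaining 35 kg)
183 kg → truck 3 (remaining 66 kg)
269 kg → truck 6 (remaining 231 kg)
260 kg → truck 7 (remaining 240 kg)
221 kg → truck 6 (remaining 10 kg)
251 kg → truck 8 (remaining 249 kg)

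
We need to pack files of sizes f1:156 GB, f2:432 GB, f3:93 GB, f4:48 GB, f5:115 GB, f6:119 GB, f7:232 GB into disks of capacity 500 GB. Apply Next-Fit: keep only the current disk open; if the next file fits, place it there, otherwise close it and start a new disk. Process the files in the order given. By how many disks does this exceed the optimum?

Next-Fit: [156] [432] [93,48,115,119] [232] → 4 disks.
Total size 1195 GB; any packing needs at least ⌈1195/500⌉ = 3 disks.
An optimal packing achieves that bound: [432,48] [232,156,93] [119,115] → 3 disks.
Excess: 4 − 3 = 1.

1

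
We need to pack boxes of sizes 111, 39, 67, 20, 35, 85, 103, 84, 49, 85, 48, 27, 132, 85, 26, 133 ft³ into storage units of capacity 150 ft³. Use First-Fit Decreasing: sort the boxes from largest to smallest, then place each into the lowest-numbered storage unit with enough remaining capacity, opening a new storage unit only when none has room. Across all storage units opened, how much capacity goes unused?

Sorted descending: 133, 132, 111, 103, 85, 85, 85, 84, 67, 49, 48, 39, 35, 27, 26, 20.
Put 133 ft³ in storage unit 1; 17 ft³ remain.
Put 132 ft³ in storage unit 2; 18 ft³ remain.
Put 111 ft³ in storage unit 3; 39 ft³ remain.
Put 103 ft³ in storage unit 4; 47 ft³ remain.
Put 85 ft³ in storage unit 5; 65 ft³ remain.
Put 85 ft³ in storage unit 6; 65 ft³ remain.
Put 85 ft³ in storage unit 7; 65 ft³ remain.
Put 84 ft³ in storage unit 8; 66 ft³ remain.
Put 67 ft³ in storage unit 9; 83 ft³ remain.
Put 49 ft³ in storage unit 5; 16 ft³ remain.
Put 48 ft³ in storage unit 6; 17 ft³ remain.
Put 39 ft³ in storage unit 3; 0 ft³ remain.
Put 35 ft³ in storage unit 4; 12 ft³ remain.
Put 27 ft³ in storage unit 7; 38 ft³ remain.
Put 26 ft³ in storage unit 7; 12 ft³ remain.
Put 20 ft³ in storage unit 8; 46 ft³ remain.
9 storage units × 150 ft³ = 1350 ft³; used 1129 ft³; unused 221 ft³.

221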